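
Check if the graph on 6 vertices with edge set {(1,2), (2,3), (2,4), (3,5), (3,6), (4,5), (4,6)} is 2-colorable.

Step 1: Attempt 2-coloring using BFS:
  Start at vertex 1, assign color 0
  Color vertex 2 with color 1 (neighbor of 1)
  Color vertex 3 with color 0 (neighbor of 2)
  Color vertex 4 with color 0 (neighbor of 2)
  Color vertex 5 with color 1 (neighbor of 3)
  Color vertex 6 with color 1 (neighbor of 3)

Step 2: 2-coloring succeeded. No conflicts found.
  Set A (color 0): {1, 3, 4}
  Set B (color 1): {2, 5, 6}

The graph is bipartite with partition {1, 3, 4}, {2, 5, 6}.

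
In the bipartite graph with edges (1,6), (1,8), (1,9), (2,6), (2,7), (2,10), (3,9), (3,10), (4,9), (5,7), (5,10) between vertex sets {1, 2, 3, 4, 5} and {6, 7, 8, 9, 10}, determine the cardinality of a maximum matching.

Step 1: List the neighbors of each left vertex:
  1: 6, 8, 9
  2: 6, 7, 10
  3: 9, 10
  4: 9
  5: 7, 10

Step 2: Greedily match left vertices, then look for augmenting paths:
  Match 1 -- 8
  Match 2 -- 6
  Match 3 -- 10
  Match 4 -- 9
  Match 5 -- 7
  No augmenting path remains.

Step 3: Verify this is maximum:
  Matching size 5 = min(|L|, |R|) = min(5, 5), which is an upper bound, so this matching is maximum.

Maximum matching: {(1,8), (2,6), (3,10), (4,9), (5,7)}
Size: 5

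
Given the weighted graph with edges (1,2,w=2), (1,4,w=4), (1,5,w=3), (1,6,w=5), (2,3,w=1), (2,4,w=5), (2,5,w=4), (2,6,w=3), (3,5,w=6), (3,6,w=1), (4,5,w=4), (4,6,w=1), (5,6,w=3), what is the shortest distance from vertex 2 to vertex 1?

Step 1: Build adjacency list with weights:
  1: 2(w=2), 4(w=4), 5(w=3), 6(w=5)
  2: 1(w=2), 3(w=1), 4(w=5), 5(w=4), 6(w=3)
  3: 2(w=1), 5(w=6), 6(w=1)
  4: 1(w=4), 2(w=5), 5(w=4), 6(w=1)
  5: 1(w=3), 2(w=4), 3(w=6), 4(w=4), 6(w=3)
  6: 1(w=5), 2(w=3), 3(w=1), 4(w=1), 5(w=3)

Step 2: Apply Dijkstra's algorithm from vertex 2:
  Visit vertex 2 (distance=0)
    Update dist[1] = 2
    Update dist[3] = 1
    Update dist[4] = 5
    Update dist[5] = 4
    Update dist[6] = 3
  Visit vertex 3 (distance=1)
    Update dist[6] = 2
  Visit vertex 1 (distance=2)

Step 3: Shortest path: 2 -> 1
Total weight: 2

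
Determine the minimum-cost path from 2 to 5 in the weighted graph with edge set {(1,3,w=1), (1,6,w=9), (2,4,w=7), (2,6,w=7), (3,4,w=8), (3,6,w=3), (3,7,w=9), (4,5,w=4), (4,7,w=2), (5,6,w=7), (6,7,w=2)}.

Step 1: Build adjacency list with weights:
  1: 3(w=1), 6(w=9)
  2: 4(w=7), 6(w=7)
  3: 1(w=1), 4(w=8), 6(w=3), 7(w=9)
  4: 2(w=7), 3(w=8), 5(w=4), 7(w=2)
  5: 4(w=4), 6(w=7)
  6: 1(w=9), 2(w=7), 3(w=3), 5(w=7), 7(w=2)
  7: 3(w=9), 4(w=2), 6(w=2)

Step 2: Apply Dijkstra's algorithm from vertex 2:
  Visit vertex 2 (distance=0)
    Update dist[4] = 7
    Update dist[6] = 7
  Visit vertex 4 (distance=7)
    Update dist[3] = 15
    Update dist[5] = 11
    Update dist[7] = 9
  Visit vertex 6 (distance=7)
    Update dist[1] = 16
    Update dist[3] = 10
  Visit vertex 7 (distance=9)
  Visit vertex 3 (distance=10)
    Update dist[1] = 11
  Visit vertex 1 (distance=11)
  Visit vertex 5 (distance=11)

Step 3: Shortest path: 2 -> 4 -> 5
Total weight: 7 + 4 = 11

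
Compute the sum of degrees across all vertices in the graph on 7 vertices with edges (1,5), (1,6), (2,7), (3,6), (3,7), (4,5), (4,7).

Step 1: Count edges incident to each vertex:
  deg(1) = 2 (neighbors: 5, 6)
  deg(2) = 1 (neighbors: 7)
  deg(3) = 2 (neighbors: 6, 7)
  deg(4) = 2 (neighbors: 5, 7)
  deg(5) = 2 (neighbors: 1, 4)
  deg(6) = 2 (neighbors: 1, 3)
  deg(7) = 3 (neighbors: 2, 3, 4)

Step 2: Sum all degrees:
  2 + 1 + 2 + 2 + 2 + 2 + 3 = 14

Verification: sum of degrees = 2 * |E| = 2 * 7 = 14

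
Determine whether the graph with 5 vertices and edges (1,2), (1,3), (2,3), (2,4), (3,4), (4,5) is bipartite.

Step 1: Attempt 2-coloring using BFS:
  Start at vertex 1, assign color 0
  Color vertex 2 with color 1 (neighbor of 1)
  Color vertex 3 with color 1 (neighbor of 1)

Step 2: Conflict found! Vertices 2 and 3 are adjacent but have the same color.
This means the graph contains an odd cycle.

The graph is NOT bipartite.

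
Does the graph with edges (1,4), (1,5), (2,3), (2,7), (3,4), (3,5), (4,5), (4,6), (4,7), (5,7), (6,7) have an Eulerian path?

Step 1: Find the degree of each vertex:
  deg(1) = 2
  deg(2) = 2
  deg(3) = 3
  deg(4) = 5
  deg(5) = 4
  deg(6) = 2
  deg(7) = 4

Step 2: Count vertices with odd degree:
  Odd-degree vertices: 3, 4 (2 total)

Step 3: Apply Euler's theorem:
  - Eulerian circuit exists iff graph is connected and all vertices have even degree
  - Eulerian path exists iff graph is connected and has 0 or 2 odd-degree vertices

Graph is connected with exactly 2 odd-degree vertices (3, 4).
Eulerian path exists (starting and ending at the odd-degree vertices), but no Eulerian circuit.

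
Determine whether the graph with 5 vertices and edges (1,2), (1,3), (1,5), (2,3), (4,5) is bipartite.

Step 1: Attempt 2-coloring using BFS:
  Start at vertex 1, assign color 0
  Color vertex 2 with color 1 (neighbor of 1)
  Color vertex 3 with color 1 (neighbor of 1)
  Color vertex 5 with color 1 (neighbor of 1)

Step 2: Conflict found! Vertices 2 and 3 are adjacent but have the same color.
This means the graph contains an odd cycle.

The graph is NOT bipartite.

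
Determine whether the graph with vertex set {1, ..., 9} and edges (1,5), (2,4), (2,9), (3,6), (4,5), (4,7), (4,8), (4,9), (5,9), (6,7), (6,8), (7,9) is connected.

Step 1: Build adjacency list from edges:
  1: 5
  2: 4, 9
  3: 6
  4: 2, 5, 7, 8, 9
  5: 1, 4, 9
  6: 3, 7, 8
  7: 4, 6, 9
  8: 4, 6
  9: 2, 4, 5, 7

Step 2: Run BFS/DFS from vertex 1:
  Visited: {1, 5, 4, 9, 2, 7, 8, 6, 3}
  Reached 9 of 9 vertices

Step 3: All 9 vertices reached from vertex 1, so the graph is connected.
Answer: Yes, the graph is connected.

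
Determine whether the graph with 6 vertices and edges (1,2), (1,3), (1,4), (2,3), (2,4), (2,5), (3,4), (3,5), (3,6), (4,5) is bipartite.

Step 1: Attempt 2-coloring using BFS:
  Start at vertex 1, assign color 0
  Color vertex 2 with color 1 (neighbor of 1)
  Color vertex 3 with color 1 (neighbor of 1)
  Color vertex 4 with color 1 (neighbor of 1)

Step 2: Conflict found! Vertices 2 and 3 are adjacent but have the same color.
This means the graph contains an odd cycle.

The graph is NOT bipartite.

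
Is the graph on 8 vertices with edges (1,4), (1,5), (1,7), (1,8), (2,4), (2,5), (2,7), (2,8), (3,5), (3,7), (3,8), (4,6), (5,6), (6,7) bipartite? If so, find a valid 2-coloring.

Step 1: Attempt 2-coloring using BFS:
  Start at vertex 1, assign color 0
  Color vertex 4 with color 1 (neighbor of 1)
  Color vertex 5 with color 1 (neighbor of 1)
  Color vertex 7 with color 1 (neighbor of 1)
  Color vertex 8 with color 1 (neighbor of 1)
  Color vertex 2 with color 0 (neighbor of 4)
  Color vertex 6 with color 0 (neighbor of 4)
  Color vertex 3 with color 0 (neighbor of 5)

Step 2: 2-coloring succeeded. No conflicts found.
  Set A (color 0): {1, 2, 3, 6}
  Set B (color 1): {4, 5, 7, 8}

The graph is bipartite with partition {1, 2, 3, 6}, {4, 5, 7, 8}.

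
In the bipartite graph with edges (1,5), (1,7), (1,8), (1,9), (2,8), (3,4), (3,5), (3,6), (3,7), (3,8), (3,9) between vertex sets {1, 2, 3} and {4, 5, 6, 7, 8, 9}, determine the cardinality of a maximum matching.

Step 1: List the neighbors of each left vertex:
  1: 5, 7, 8, 9
  2: 8
  3: 4, 5, 6, 7, 8, 9

Step 2: Greedily match left vertices, then look for augmenting paths:
  Match 1 -- 5
  Match 2 -- 8
  Match 3 -- 4
  No augmenting path remains.

Step 3: Verify this is maximum:
  Matching size 3 = min(|L|, |R|) = min(3, 6), which is an upper bound, so this matching is maximum.

Maximum matching: {(1,5), (2,8), (3,4)}
Size: 3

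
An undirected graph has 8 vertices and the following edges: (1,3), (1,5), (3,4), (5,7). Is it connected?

Step 1: Build adjacency list from edges:
  1: 3, 5
  2: (none)
  3: 1, 4
  4: 3
  5: 1, 7
  6: (none)
  7: 5
  8: (none)

Step 2: Run BFS/DFS from vertex 1:
  Visited: {1, 3, 5, 4, 7}
  Reached 5 of 8 vertices

Step 3: Only 5 of 8 vertices reached. Graph is disconnected.
Connected components: {1, 3, 4, 5, 7}, {2}, {6}, {8}
Answer: No, the graph is not connected (4 components).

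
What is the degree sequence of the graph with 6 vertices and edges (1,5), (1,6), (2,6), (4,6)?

Step 1: Count edges incident to each vertex:
  deg(1) = 2 (neighbors: 5, 6)
  deg(2) = 1 (neighbors: 6)
  deg(3) = 0 (neighbors: none)
  deg(4) = 1 (neighbors: 6)
  deg(5) = 1 (neighbors: 1)
  deg(6) = 3 (neighbors: 1, 2, 4)

Step 2: Sort degrees in non-increasing order:
  Degrees: [2, 1, 0, 1, 1, 3] -> sorted: [3, 2, 1, 1, 1, 0]

Degree sequence: [3, 2, 1, 1, 1, 0]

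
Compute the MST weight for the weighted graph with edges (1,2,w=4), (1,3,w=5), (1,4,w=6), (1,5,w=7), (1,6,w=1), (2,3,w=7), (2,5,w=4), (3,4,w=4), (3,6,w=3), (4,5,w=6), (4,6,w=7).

Apply Kruskal's algorithm (sort edges by weight, add if no cycle):

Sorted edges by weight:
  (1,6) w=1
  (3,6) w=3
  (1,2) w=4
  (2,5) w=4
  (3,4) w=4
  (1,3) w=5
  (1,4) w=6
  (4,5) w=6
  (1,5) w=7
  (2,3) w=7
  (4,6) w=7

Add edge (1,6) w=1 -- no cycle. Running total: 1
Add edge (3,6) w=3 -- no cycle. Running total: 4
Add edge (1,2) w=4 -- no cycle. Running total: 8
Add edge (2,5) w=4 -- no cycle. Running total: 12
Add edge (3,4) w=4 -- no cycle. Running total: 16

MST edges: (1,6,w=1), (3,6,w=3), (1,2,w=4), (2,5,w=4), (3,4,w=4)
Total MST weight: 1 + 3 + 4 + 4 + 4 = 16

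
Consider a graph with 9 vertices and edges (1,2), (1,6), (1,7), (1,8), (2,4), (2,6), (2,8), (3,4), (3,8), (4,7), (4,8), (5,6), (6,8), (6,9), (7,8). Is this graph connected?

Step 1: Build adjacency list from edges:
  1: 2, 6, 7, 8
  2: 1, 4, 6, 8
  3: 4, 8
  4: 2, 3, 7, 8
  5: 6
  6: 1, 2, 5, 8, 9
  7: 1, 4, 8
  8: 1, 2, 3, 4, 6, 7
  9: 6

Step 2: Run BFS/DFS from vertex 1:
  Visited: {1, 2, 6, 7, 8, 4, 5, 9, 3}
  Reached 9 of 9 vertices

Step 3: All 9 vertices reached from vertex 1, so the graph is connected.
Answer: Yes, the graph is connected.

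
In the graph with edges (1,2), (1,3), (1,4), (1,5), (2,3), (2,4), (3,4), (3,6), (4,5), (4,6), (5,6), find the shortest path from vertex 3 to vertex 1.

Step 1: Build adjacency list:
  1: 2, 3, 4, 5
  2: 1, 3, 4
  3: 1, 2, 4, 6
  4: 1, 2, 3, 5, 6
  5: 1, 4, 6
  6: 3, 4, 5

Step 2: BFS from vertex 3 to find shortest path to 1:
  vertex 1 reached at distance 1

Step 3: Shortest path: 3 -> 1
Path length: 1 edge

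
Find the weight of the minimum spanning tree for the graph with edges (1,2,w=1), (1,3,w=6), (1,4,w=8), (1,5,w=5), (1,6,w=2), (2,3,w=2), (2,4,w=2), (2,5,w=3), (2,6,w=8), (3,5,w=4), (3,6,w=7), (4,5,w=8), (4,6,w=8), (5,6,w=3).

Apply Kruskal's algorithm (sort edges by weight, add if no cycle):

Sorted edges by weight:
  (1,2) w=1
  (1,6) w=2
  (2,4) w=2
  (2,3) w=2
  (2,5) w=3
  (5,6) w=3
  (3,5) w=4
  (1,5) w=5
  (1,3) w=6
  (3,6) w=7
  (1,4) w=8
  (2,6) w=8
  (4,5) w=8
  (4,6) w=8

Add edge (1,2) w=1 -- no cycle. Running total: 1
Add edge (1,6) w=2 -- no cycle. Running total: 3
Add edge (2,4) w=2 -- no cycle. Running total: 5
Add edge (2,3) w=2 -- no cycle. Running total: 7
Add edge (2,5) w=3 -- no cycle. Running total: 10

MST edges: (1,2,w=1), (1,6,w=2), (2,4,w=2), (2,3,w=2), (2,5,w=3)
Total MST weight: 1 + 2 + 2 + 2 + 3 = 10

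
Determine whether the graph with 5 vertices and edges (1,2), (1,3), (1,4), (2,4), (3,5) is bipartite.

Step 1: Attempt 2-coloring using BFS:
  Start at vertex 1, assign color 0
  Color vertex 2 with color 1 (neighbor of 1)
  Color vertex 3 with color 1 (neighbor of 1)
  Color vertex 4 with color 1 (neighbor of 1)

Step 2: Conflict found! Vertices 2 and 4 are adjacent but have the same color.
This means the graph contains an odd cycle.

The graph is NOT bipartite.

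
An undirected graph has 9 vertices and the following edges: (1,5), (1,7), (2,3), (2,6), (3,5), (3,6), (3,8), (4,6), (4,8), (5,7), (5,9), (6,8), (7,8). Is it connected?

Step 1: Build adjacency list from edges:
  1: 5, 7
  2: 3, 6
  3: 2, 5, 6, 8
  4: 6, 8
  5: 1, 3, 7, 9
  6: 2, 3, 4, 8
  7: 1, 5, 8
  8: 3, 4, 6, 7
  9: 5

Step 2: Run BFS/DFS from vertex 1:
  Visited: {1, 5, 7, 3, 9, 8, 2, 6, 4}
  Reached 9 of 9 vertices

Step 3: All 9 vertices reached from vertex 1, so the graph is connected.
Answer: Yes, the graph is connected.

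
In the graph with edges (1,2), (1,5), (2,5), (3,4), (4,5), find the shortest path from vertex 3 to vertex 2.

Step 1: Build adjacency list:
  1: 2, 5
  2: 1, 5
  3: 4
  4: 3, 5
  5: 1, 2, 4

Step 2: BFS from vertex 3 to find shortest path to 2:
  vertex 4 reached at distance 1
  vertex 5 reached at distance 2
  vertex 1 reached at distance 3
  vertex 2 reached at distance 3

Step 3: Shortest path: 3 -> 4 -> 5 -> 2
Path length: 3 edges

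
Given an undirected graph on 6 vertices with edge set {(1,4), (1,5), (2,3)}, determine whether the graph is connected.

Step 1: Build adjacency list from edges:
  1: 4, 5
  2: 3
  3: 2
  4: 1
  5: 1
  6: (none)

Step 2: Run BFS/DFS from vertex 1:
  Visited: {1, 4, 5}
  Reached 3 of 6 vertices

Step 3: Only 3 of 6 vertices reached. Graph is disconnected.
Connected components: {1, 4, 5}, {2, 3}, {6}
Answer: No, the graph is not connected (3 components).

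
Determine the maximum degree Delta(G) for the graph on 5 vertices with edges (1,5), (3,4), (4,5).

Step 1: Count edges incident to each vertex:
  deg(1) = 1 (neighbors: 5)
  deg(2) = 0 (neighbors: none)
  deg(3) = 1 (neighbors: 4)
  deg(4) = 2 (neighbors: 3, 5)
  deg(5) = 2 (neighbors: 1, 4)

Step 2: Find maximum:
  max(1, 0, 1, 2, 2) = 2 (vertex 4)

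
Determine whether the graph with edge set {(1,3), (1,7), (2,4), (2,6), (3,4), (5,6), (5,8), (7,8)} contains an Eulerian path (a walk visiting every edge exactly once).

Step 1: Find the degree of each vertex:
  deg(1) = 2
  deg(2) = 2
  deg(3) = 2
  deg(4) = 2
  deg(5) = 2
  deg(6) = 2
  deg(7) = 2
  deg(8) = 2

Step 2: Count vertices with odd degree:
  All vertices have even degree (0 odd-degree vertices)

Step 3: Apply Euler's theorem:
  - Eulerian circuit exists iff graph is connected and all vertices have even degree
  - Eulerian path exists iff graph is connected and has 0 or 2 odd-degree vertices

Graph is connected with 0 odd-degree vertices.
Both Eulerian circuit and Eulerian path exist.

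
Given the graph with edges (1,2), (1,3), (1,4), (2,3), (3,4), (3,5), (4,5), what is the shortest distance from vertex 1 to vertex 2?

Step 1: Build adjacency list:
  1: 2, 3, 4
  2: 1, 3
  3: 1, 2, 4, 5
  4: 1, 3, 5
  5: 3, 4

Step 2: BFS from vertex 1 to find shortest path to 2:
  vertex 2 reached at distance 1

Step 3: Shortest path: 1 -> 2
Path length: 1 edge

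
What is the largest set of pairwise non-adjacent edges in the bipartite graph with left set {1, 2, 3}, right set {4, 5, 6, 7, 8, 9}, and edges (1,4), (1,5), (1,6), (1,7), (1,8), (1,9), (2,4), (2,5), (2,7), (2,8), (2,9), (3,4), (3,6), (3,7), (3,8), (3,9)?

Step 1: List the neighbors of each left vertex:
  1: 4, 5, 6, 7, 8, 9
  2: 4, 5, 7, 8, 9
  3: 4, 6, 7, 8, 9

Step 2: Greedily match left vertices, then look for augmenting paths:
  Match 1 -- 4
  Match 2 -- 5
  Match 3 -- 6
  No augmenting path remains.

Step 3: Verify this is maximum:
  Matching size 3 = min(|L|, |R|) = min(3, 6), which is an upper bound, so this matching is maximum.

Maximum matching: {(1,4), (2,5), (3,6)}
Size: 3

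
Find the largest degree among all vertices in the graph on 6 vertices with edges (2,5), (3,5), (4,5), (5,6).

Step 1: Count edges incident to each vertex:
  deg(1) = 0 (neighbors: none)
  deg(2) = 1 (neighbors: 5)
  deg(3) = 1 (neighbors: 5)
  deg(4) = 1 (neighbors: 5)
  deg(5) = 4 (neighbors: 2, 3, 4, 6)
  deg(6) = 1 (neighbors: 5)

Step 2: Find maximum:
  max(0, 1, 1, 1, 4, 1) = 4 (vertex 5)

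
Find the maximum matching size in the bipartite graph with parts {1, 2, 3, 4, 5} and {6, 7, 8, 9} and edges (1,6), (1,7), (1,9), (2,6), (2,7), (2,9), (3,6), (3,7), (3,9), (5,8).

Step 1: List the neighbors of each left vertex:
  1: 6, 7, 9
  2: 6, 7, 9
  3: 6, 7, 9
  4: (none)
  5: 8

Step 2: Greedily match left vertices, then look for augmenting paths:
  Match 1 -- 6
  Match 2 -- 7
  Match 3 -- 9
  Match 5 -- 8
  No augmenting path remains.

Step 3: Verify this is maximum:
  Matching size 4 = min(|L|, |R|) = min(5, 4), which is an upper bound, so this matching is maximum.

Maximum matching: {(1,6), (2,7), (3,9), (5,8)}
Size: 4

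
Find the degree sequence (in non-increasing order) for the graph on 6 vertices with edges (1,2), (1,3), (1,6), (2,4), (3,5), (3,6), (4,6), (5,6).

Step 1: Count edges incident to each vertex:
  deg(1) = 3 (neighbors: 2, 3, 6)
  deg(2) = 2 (neighbors: 1, 4)
  deg(3) = 3 (neighbors: 1, 5, 6)
  deg(4) = 2 (neighbors: 2, 6)
  deg(5) = 2 (neighbors: 3, 6)
  deg(6) = 4 (neighbors: 1, 3, 4, 5)

Step 2: Sort degrees in non-increasing order:
  Degrees: [3, 2, 3, 2, 2, 4] -> sorted: [4, 3, 3, 2, 2, 2]

Degree sequence: [4, 3, 3, 2, 2, 2]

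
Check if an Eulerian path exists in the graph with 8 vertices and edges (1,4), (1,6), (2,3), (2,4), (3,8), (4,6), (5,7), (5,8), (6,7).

Step 1: Find the degree of each vertex:
  deg(1) = 2
  deg(2) = 2
  deg(3) = 2
  deg(4) = 3
  deg(5) = 2
  deg(6) = 3
  deg(7) = 2
  deg(8) = 2

Step 2: Count vertices with odd degree:
  Odd-degree vertices: 4, 6 (2 total)

Step 3: Apply Euler's theorem:
  - Eulerian circuit exists iff graph is connected and all vertices have even degree
  - Eulerian path exists iff graph is connected and has 0 or 2 odd-degree vertices

Graph is connected with exactly 2 odd-degree vertices (4, 6).
Eulerian path exists (starting and ending at the odd-degree vertices), but no Eulerian circuit.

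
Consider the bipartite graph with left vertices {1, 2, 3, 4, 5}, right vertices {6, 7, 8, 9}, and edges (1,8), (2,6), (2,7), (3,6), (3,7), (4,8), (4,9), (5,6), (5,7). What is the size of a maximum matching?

Step 1: List the neighbors of each left vertex:
  1: 8
  2: 6, 7
  3: 6, 7
  4: 8, 9
  5: 6, 7

Step 2: Greedily match left vertices, then look for augmenting paths:
  Match 1 -- 8
  Match 2 -- 6
  Match 3 -- 7
  Match 4 -- 9
  No augmenting path remains.

Step 3: Verify this is maximum:
  Matching size 4 = min(|L|, |R|) = min(5, 4), which is an upper bound, so this matching is maximum.

Maximum matching: {(1,8), (2,6), (3,7), (4,9)}
Size: 4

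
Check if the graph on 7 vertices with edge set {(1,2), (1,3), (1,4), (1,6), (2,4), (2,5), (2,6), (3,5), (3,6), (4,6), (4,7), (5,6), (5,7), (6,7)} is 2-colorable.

Step 1: Attempt 2-coloring using BFS:
  Start at vertex 1, assign color 0
  Color vertex 2 with color 1 (neighbor of 1)
  Color vertex 3 with color 1 (neighbor of 1)
  Color vertex 4 with color 1 (neighbor of 1)
  Color vertex 6 with color 1 (neighbor of 1)

Step 2: Conflict found! Vertices 2 and 4 are adjacent but have the same color.
This means the graph contains an odd cycle.

The graph is NOT bipartite.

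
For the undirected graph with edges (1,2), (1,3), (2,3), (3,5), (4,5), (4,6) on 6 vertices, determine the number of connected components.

Step 1: Build adjacency list from edges:
  1: 2, 3
  2: 1, 3
  3: 1, 2, 5
  4: 5, 6
  5: 3, 4
  6: 4

Step 2: Run BFS/DFS from vertex 1:
  Visited: {1, 2, 3, 5, 4, 6}
  Reached 6 of 6 vertices

Step 3: All 6 vertices reached from vertex 1, so the graph is connected.
Number of connected components: 1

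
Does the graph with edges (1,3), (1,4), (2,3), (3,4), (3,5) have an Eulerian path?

Step 1: Find the degree of each vertex:
  deg(1) = 2
  deg(2) = 1
  deg(3) = 4
  deg(4) = 2
  deg(5) = 1

Step 2: Count vertices with odd degree:
  Odd-degree vertices: 2, 5 (2 total)

Step 3: Apply Euler's theorem:
  - Eulerian circuit exists iff graph is connected and all vertices have even degree
  - Eulerian path exists iff graph is connected and has 0 or 2 odd-degree vertices

Graph is connected with exactly 2 odd-degree vertices (2, 5).
Eulerian path exists (starting and ending at the odd-degree vertices), but no Eulerian circuit.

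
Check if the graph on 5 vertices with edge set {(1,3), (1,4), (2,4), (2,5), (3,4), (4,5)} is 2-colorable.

Step 1: Attempt 2-coloring using BFS:
  Start at vertex 1, assign color 0
  Color vertex 3 with color 1 (neighbor of 1)
  Color vertex 4 with color 1 (neighbor of 1)

Step 2: Conflict found! Vertices 3 and 4 are adjacent but have the same color.
This means the graph contains an odd cycle.

The graph is NOT bipartite.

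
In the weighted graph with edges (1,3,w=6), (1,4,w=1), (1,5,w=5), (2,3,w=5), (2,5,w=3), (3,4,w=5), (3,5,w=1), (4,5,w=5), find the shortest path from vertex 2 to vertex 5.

Step 1: Build adjacency list with weights:
  1: 3(w=6), 4(w=1), 5(w=5)
  2: 3(w=5), 5(w=3)
  3: 1(w=6), 2(w=5), 4(w=5), 5(w=1)
  4: 1(w=1), 3(w=5), 5(w=5)
  5: 1(w=5), 2(w=3), 3(w=1), 4(w=5)

Step 2: Apply Dijkstra's algorithm from vertex 2:
  Visit vertex 2 (distance=0)
    Update dist[3] = 5
    Update dist[5] = 3
  Visit vertex 5 (distance=3)
    Update dist[1] = 8
    Update dist[3] = 4
    Update dist[4] = 8

Step 3: Shortest path: 2 -> 5
Total weight: 3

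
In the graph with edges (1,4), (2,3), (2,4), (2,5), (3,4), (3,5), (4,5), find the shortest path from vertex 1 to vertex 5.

Step 1: Build adjacency list:
  1: 4
  2: 3, 4, 5
  3: 2, 4, 5
  4: 1, 2, 3, 5
  5: 2, 3, 4

Step 2: BFS from vertex 1 to find shortest path to 5:
  vertex 4 reached at distance 1
  vertex 2 reached at distance 2
  vertex 3 reached at distance 2
  vertex 5 reached at distance 2

Step 3: Shortest path: 1 -> 4 -> 5
Path length: 2 edges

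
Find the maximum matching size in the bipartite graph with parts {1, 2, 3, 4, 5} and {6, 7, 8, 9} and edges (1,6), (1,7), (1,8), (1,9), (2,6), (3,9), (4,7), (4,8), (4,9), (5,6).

Step 1: List the neighbors of each left vertex:
  1: 6, 7, 8, 9
  2: 6
  3: 9
  4: 7, 8, 9
  5: 6

Step 2: Greedily match left vertices, then look for augmenting paths:
  Match 1 -- 8
  Match 2 -- 6
  Match 3 -- 9
  Match 4 -- 7
  No augmenting path remains.

Step 3: Verify this is maximum:
  Matching size 4 = min(|L|, |R|) = min(5, 4), which is an upper bound, so this matching is maximum.

Maximum matching: {(1,8), (2,6), (3,9), (4,7)}
Size: 4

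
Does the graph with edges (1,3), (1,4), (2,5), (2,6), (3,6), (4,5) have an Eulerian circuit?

Step 1: Find the degree of each vertex:
  deg(1) = 2
  deg(2) = 2
  deg(3) = 2
  deg(4) = 2
  deg(5) = 2
  deg(6) = 2

Step 2: Count vertices with odd degree:
  All vertices have even degree (0 odd-degree vertices)

Step 3: Apply Euler's theorem:
  - Eulerian circuit exists iff graph is connected and all vertices have even degree
  - Eulerian path exists iff graph is connected and has 0 or 2 odd-degree vertices

Graph is connected with 0 odd-degree vertices.
Both Eulerian circuit and Eulerian path exist.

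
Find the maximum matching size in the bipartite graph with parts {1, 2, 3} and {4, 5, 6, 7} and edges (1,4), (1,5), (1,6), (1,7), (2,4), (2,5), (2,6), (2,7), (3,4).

Step 1: List the neighbors of each left vertex:
  1: 4, 5, 6, 7
  2: 4, 5, 6, 7
  3: 4

Step 2: Greedily match left vertices, then look for augmenting paths:
  Match 1 -- 6
  Match 2 -- 5
  Match 3 -- 4
  No augmenting path remains.

Step 3: Verify this is maximum:
  Matching size 3 = min(|L|, |R|) = min(3, 4), which is an upper bound, so this matching is maximum.

Maximum matching: {(1,6), (2,5), (3,4)}
Size: 3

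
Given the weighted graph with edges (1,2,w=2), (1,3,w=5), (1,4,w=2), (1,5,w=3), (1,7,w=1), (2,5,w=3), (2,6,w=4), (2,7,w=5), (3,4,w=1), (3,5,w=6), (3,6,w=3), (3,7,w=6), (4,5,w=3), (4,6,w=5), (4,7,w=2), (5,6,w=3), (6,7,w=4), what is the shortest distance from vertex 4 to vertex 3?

Step 1: Build adjacency list with weights:
  1: 2(w=2), 3(w=5), 4(w=2), 5(w=3), 7(w=1)
  2: 1(w=2), 5(w=3), 6(w=4), 7(w=5)
  3: 1(w=5), 4(w=1), 5(w=6), 6(w=3), 7(w=6)
  4: 1(w=2), 3(w=1), 5(w=3), 6(w=5), 7(w=2)
  5: 1(w=3), 2(w=3), 3(w=6), 4(w=3), 6(w=3)
  6: 2(w=4), 3(w=3), 4(w=5), 5(w=3), 7(w=4)
  7: 1(w=1), 2(w=5), 3(w=6), 4(w=2), 6(w=4)

Step 2: Apply Dijkstra's algorithm from vertex 4:
  Visit vertex 4 (distance=0)
    Update dist[1] = 2
    Update dist[3] = 1
    Update dist[5] = 3
    Update dist[6] = 5
    Update dist[7] = 2
  Visit vertex 3 (distance=1)
    Update dist[6] = 4

Step 3: Shortest path: 4 -> 3
Total weight: 1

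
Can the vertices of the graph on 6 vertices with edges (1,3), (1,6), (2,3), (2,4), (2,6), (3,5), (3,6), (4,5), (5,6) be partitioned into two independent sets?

Step 1: Attempt 2-coloring using BFS:
  Start at vertex 1, assign color 0
  Color vertex 3 with color 1 (neighbor of 1)
  Color vertex 6 with color 1 (neighbor of 1)
  Color vertex 2 with color 0 (neighbor of 3)
  Color vertex 5 with color 0 (neighbor of 3)

Step 2: Conflict found! Vertices 3 and 6 are adjacent but have the same color.
This means the graph contains an odd cycle.

The graph is NOT bipartite.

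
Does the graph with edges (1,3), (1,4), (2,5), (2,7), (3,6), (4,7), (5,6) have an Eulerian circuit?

Step 1: Find the degree of each vertex:
  deg(1) = 2
  deg(2) = 2
  deg(3) = 2
  deg(4) = 2
  deg(5) = 2
  deg(6) = 2
  deg(7) = 2

Step 2: Count vertices with odd degree:
  All vertices have even degree (0 odd-degree vertices)

Step 3: Apply Euler's theorem:
  - Eulerian circuit exists iff graph is connected and all vertices have even degree
  - Eulerian path exists iff graph is connected and has 0 or 2 odd-degree vertices

Graph is connected with 0 odd-degree vertices.
Both Eulerian circuit and Eulerian path exist.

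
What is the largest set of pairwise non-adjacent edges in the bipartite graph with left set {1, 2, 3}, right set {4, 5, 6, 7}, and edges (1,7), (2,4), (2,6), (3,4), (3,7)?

Step 1: List the neighbors of each left vertex:
  1: 7
  2: 4, 6
  3: 4, 7

Step 2: Greedily match left vertices, then look for augmenting paths:
  Match 1 -- 7
  Match 2 -- 6
  Match 3 -- 4
  No augmenting path remains.

Step 3: Verify this is maximum:
  Matching size 3 = min(|L|, |R|) = min(3, 4), which is an upper bound, so this matching is maximum.

Maximum matching: {(1,7), (2,6), (3,4)}
Size: 3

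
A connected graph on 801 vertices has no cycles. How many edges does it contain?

A tree on n vertices always has exactly n - 1 edges.
For n = 801: edges = 801 - 1 = 800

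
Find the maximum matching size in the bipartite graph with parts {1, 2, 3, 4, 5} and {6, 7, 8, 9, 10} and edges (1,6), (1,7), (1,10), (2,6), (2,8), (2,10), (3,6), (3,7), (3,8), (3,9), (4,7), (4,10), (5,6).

Step 1: List the neighbors of each left vertex:
  1: 6, 7, 10
  2: 6, 8, 10
  3: 6, 7, 8, 9
  4: 7, 10
  5: 6

Step 2: Greedily match left vertices, then look for augmenting paths:
  Match 1 -- 7
  Match 2 -- 8
  Match 3 -- 9
  Match 4 -- 10
  Match 5 -- 6
  No augmenting path remains.

Step 3: Verify this is maximum:
  Matching size 5 = min(|L|, |R|) = min(5, 5), which is an upper bound, so this matching is maximum.

Maximum matching: {(1,7), (2,8), (3,9), (4,10), (5,6)}
Size: 5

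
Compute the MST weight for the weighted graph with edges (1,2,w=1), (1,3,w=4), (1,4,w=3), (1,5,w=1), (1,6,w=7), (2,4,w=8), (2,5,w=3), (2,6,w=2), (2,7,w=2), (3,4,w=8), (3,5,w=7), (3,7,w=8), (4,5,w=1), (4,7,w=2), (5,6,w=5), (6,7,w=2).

Apply Kruskal's algorithm (sort edges by weight, add if no cycle):

Sorted edges by weight:
  (1,2) w=1
  (1,5) w=1
  (4,5) w=1
  (2,6) w=2
  (2,7) w=2
  (4,7) w=2
  (6,7) w=2
  (1,4) w=3
  (2,5) w=3
  (1,3) w=4
  (5,6) w=5
  (1,6) w=7
  (3,5) w=7
  (2,4) w=8
  (3,4) w=8
  (3,7) w=8

Add edge (1,2) w=1 -- no cycle. Running total: 1
Add edge (1,5) w=1 -- no cycle. Running total: 2
Add edge (4,5) w=1 -- no cycle. Running total: 3
Add edge (2,6) w=2 -- no cycle. Running total: 5
Add edge (2,7) w=2 -- no cycle. Running total: 7
Skip edge (4,7) w=2 -- would create cycle
Skip edge (6,7) w=2 -- would create cycle
Skip edge (1,4) w=3 -- would create cycle
Skip edge (2,5) w=3 -- would create cycle
Add edge (1,3) w=4 -- no cycle. Running total: 11

MST edges: (1,2,w=1), (1,5,w=1), (4,5,w=1), (2,6,w=2), (2,7,w=2), (1,3,w=4)
Total MST weight: 1 + 1 + 1 + 2 + 2 + 4 = 11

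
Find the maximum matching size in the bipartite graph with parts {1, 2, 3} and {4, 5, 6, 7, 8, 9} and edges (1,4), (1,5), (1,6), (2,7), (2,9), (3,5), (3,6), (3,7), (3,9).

Step 1: List the neighbors of each left vertex:
  1: 4, 5, 6
  2: 7, 9
  3: 5, 6, 7, 9

Step 2: Greedily match left vertices, then look for augmenting paths:
  Match 1 -- 4
  Match 2 -- 7
  Match 3 -- 5
  No augmenting path remains.

Step 3: Verify this is maximum:
  Matching size 3 = min(|L|, |R|) = min(3, 6), which is an upper bound, so this matching is maximum.

Maximum matching: {(1,4), (2,7), (3,5)}
Size: 3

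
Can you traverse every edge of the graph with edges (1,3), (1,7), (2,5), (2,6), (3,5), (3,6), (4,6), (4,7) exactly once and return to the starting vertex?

Step 1: Find the degree of each vertex:
  deg(1) = 2
  deg(2) = 2
  deg(3) = 3
  deg(4) = 2
  deg(5) = 2
  deg(6) = 3
  deg(7) = 2

Step 2: Count vertices with odd degree:
  Odd-degree vertices: 3, 6 (2 total)

Step 3: Apply Euler's theorem:
  - Eulerian circuit exists iff graph is connected and all vertices have even degree
  - Eulerian path exists iff graph is connected and has 0 or 2 odd-degree vertices

Graph is connected with exactly 2 odd-degree vertices (3, 6).
Eulerian path exists (starting and ending at the odd-degree vertices), but no Eulerian circuit.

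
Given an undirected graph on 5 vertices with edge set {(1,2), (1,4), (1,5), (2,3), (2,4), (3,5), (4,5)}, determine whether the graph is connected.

Step 1: Build adjacency list from edges:
  1: 2, 4, 5
  2: 1, 3, 4
  3: 2, 5
  4: 1, 2, 5
  5: 1, 3, 4

Step 2: Run BFS/DFS from vertex 1:
  Visited: {1, 2, 4, 5, 3}
  Reached 5 of 5 vertices

Step 3: All 5 vertices reached from vertex 1, so the graph is connected.
Answer: Yes, the graph is connected.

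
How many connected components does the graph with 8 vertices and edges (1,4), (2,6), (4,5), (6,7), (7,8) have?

Step 1: Build adjacency list from edges:
  1: 4
  2: 6
  3: (none)
  4: 1, 5
  5: 4
  6: 2, 7
  7: 6, 8
  8: 7

Step 2: Run BFS/DFS from vertex 1:
  Visited: {1, 4, 5}
  Reached 3 of 8 vertices

Step 3: Only 3 of 8 vertices reached. Graph is disconnected.
Connected components: {1, 4, 5}, {2, 6, 7, 8}, {3}
Number of connected components: 3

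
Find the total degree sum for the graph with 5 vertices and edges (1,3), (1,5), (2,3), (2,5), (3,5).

Step 1: Count edges incident to each vertex:
  deg(1) = 2 (neighbors: 3, 5)
  deg(2) = 2 (neighbors: 3, 5)
  deg(3) = 3 (neighbors: 1, 2, 5)
  deg(4) = 0 (neighbors: none)
  deg(5) = 3 (neighbors: 1, 2, 3)

Step 2: Sum all degrees:
  2 + 2 + 3 + 0 + 3 = 10

Verification: sum of degrees = 2 * |E| = 2 * 5 = 10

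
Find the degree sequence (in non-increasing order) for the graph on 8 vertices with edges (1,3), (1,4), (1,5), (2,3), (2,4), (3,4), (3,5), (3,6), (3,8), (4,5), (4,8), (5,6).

Step 1: Count edges incident to each vertex:
  deg(1) = 3 (neighbors: 3, 4, 5)
  deg(2) = 2 (neighbors: 3, 4)
  deg(3) = 6 (neighbors: 1, 2, 4, 5, 6, 8)
  deg(4) = 5 (neighbors: 1, 2, 3, 5, 8)
  deg(5) = 4 (neighbors: 1, 3, 4, 6)
  deg(6) = 2 (neighbors: 3, 5)
  deg(7) = 0 (neighbors: none)
  deg(8) = 2 (neighbors: 3, 4)

Step 2: Sort degrees in non-increasing order:
  Degrees: [3, 2, 6, 5, 4, 2, 0, 2] -> sorted: [6, 5, 4, 3, 2, 2, 2, 0]

Degree sequence: [6, 5, 4, 3, 2, 2, 2, 0]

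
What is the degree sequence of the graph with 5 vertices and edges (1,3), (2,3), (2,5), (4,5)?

Step 1: Count edges incident to each vertex:
  deg(1) = 1 (neighbors: 3)
  deg(2) = 2 (neighbors: 3, 5)
  deg(3) = 2 (neighbors: 1, 2)
  deg(4) = 1 (neighbors: 5)
  deg(5) = 2 (neighbors: 2, 4)

Step 2: Sort degrees in non-increasing order:
  Degrees: [1, 2, 2, 1, 2] -> sorted: [2, 2, 2, 1, 1]

Degree sequence: [2, 2, 2, 1, 1]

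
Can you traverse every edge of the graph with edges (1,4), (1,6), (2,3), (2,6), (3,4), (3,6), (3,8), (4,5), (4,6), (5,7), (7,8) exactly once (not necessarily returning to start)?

Step 1: Find the degree of each vertex:
  deg(1) = 2
  deg(2) = 2
  deg(3) = 4
  deg(4) = 4
  deg(5) = 2
  deg(6) = 4
  deg(7) = 2
  deg(8) = 2

Step 2: Count vertices with odd degree:
  All vertices have even degree (0 odd-degree vertices)

Step 3: Apply Euler's theorem:
  - Eulerian circuit exists iff graph is connected and all vertices have even degree
  - Eulerian path exists iff graph is connected and has 0 or 2 odd-degree vertices

Graph is connected with 0 odd-degree vertices.
Both Eulerian circuit and Eulerian path exist.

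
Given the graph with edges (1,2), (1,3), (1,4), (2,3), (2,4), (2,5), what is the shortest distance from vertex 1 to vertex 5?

Step 1: Build adjacency list:
  1: 2, 3, 4
  2: 1, 3, 4, 5
  3: 1, 2
  4: 1, 2
  5: 2

Step 2: BFS from vertex 1 to find shortest path to 5:
  vertex 2 reached at distance 1
  vertex 3 reached at distance 1
  vertex 4 reached at distance 1
  vertex 5 reached at distance 2

Step 3: Shortest path: 1 -> 2 -> 5
Path length: 2 edges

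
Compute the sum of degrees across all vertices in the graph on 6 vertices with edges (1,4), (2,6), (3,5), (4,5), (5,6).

Step 1: Count edges incident to each vertex:
  deg(1) = 1 (neighbors: 4)
  deg(2) = 1 (neighbors: 6)
  deg(3) = 1 (neighbors: 5)
  deg(4) = 2 (neighbors: 1, 5)
  deg(5) = 3 (neighbors: 3, 4, 6)
  deg(6) = 2 (neighbors: 2, 5)

Step 2: Sum all degrees:
  1 + 1 + 1 + 2 + 3 + 2 = 10

Verification: sum of degrees = 2 * |E| = 2 * 5 = 10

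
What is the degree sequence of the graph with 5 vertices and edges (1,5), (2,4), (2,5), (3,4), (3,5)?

Step 1: Count edges incident to each vertex:
  deg(1) = 1 (neighbors: 5)
  deg(2) = 2 (neighbors: 4, 5)
  deg(3) = 2 (neighbors: 4, 5)
  deg(4) = 2 (neighbors: 2, 3)
  deg(5) = 3 (neighbors: 1, 2, 3)

Step 2: Sort degrees in non-increasing order:
  Degrees: [1, 2, 2, 2, 3] -> sorted: [3, 2, 2, 2, 1]

Degree sequence: [3, 2, 2, 2, 1]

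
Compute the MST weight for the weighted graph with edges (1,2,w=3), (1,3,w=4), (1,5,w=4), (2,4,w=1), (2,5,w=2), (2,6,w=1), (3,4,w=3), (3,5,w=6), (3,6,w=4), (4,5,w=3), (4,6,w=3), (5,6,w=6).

Apply Kruskal's algorithm (sort edges by weight, add if no cycle):

Sorted edges by weight:
  (2,4) w=1
  (2,6) w=1
  (2,5) w=2
  (1,2) w=3
  (3,4) w=3
  (4,5) w=3
  (4,6) w=3
  (1,5) w=4
  (1,3) w=4
  (3,6) w=4
  (3,5) w=6
  (5,6) w=6

Add edge (2,4) w=1 -- no cycle. Running total: 1
Add edge (2,6) w=1 -- no cycle. Running total: 2
Add edge (2,5) w=2 -- no cycle. Running total: 4
Add edge (1,2) w=3 -- no cycle. Running total: 7
Add edge (3,4) w=3 -- no cycle. Running total: 10

MST edges: (2,4,w=1), (2,6,w=1), (2,5,w=2), (1,2,w=3), (3,4,w=3)
Total MST weight: 1 + 1 + 2 + 3 + 3 = 10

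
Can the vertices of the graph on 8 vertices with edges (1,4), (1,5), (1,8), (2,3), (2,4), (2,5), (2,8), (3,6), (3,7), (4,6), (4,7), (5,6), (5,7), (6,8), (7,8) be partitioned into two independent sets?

Step 1: Attempt 2-coloring using BFS:
  Start at vertex 1, assign color 0
  Color vertex 4 with color 1 (neighbor of 1)
  Color vertex 5 with color 1 (neighbor of 1)
  Color vertex 8 with color 1 (neighbor of 1)
  Color vertex 2 with color 0 (neighbor of 4)
  Color vertex 6 with color 0 (neighbor of 4)
  Color vertex 7 with color 0 (neighbor of 4)
  Color vertex 3 with color 1 (neighbor of 2)

Step 2: 2-coloring succeeded. No conflicts found.
  Set A (color 0): {1, 2, 6, 7}
  Set B (color 1): {3, 4, 5, 8}

The graph is bipartite with partition {1, 2, 6, 7}, {3, 4, 5, 8}.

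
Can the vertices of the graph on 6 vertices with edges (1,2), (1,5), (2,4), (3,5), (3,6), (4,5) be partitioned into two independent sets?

Step 1: Attempt 2-coloring using BFS:
  Start at vertex 1, assign color 0
  Color vertex 2 with color 1 (neighbor of 1)
  Color vertex 5 with color 1 (neighbor of 1)
  Color vertex 4 with color 0 (neighbor of 2)
  Color vertex 3 with color 0 (neighbor of 5)
  Color vertex 6 with color 1 (neighbor of 3)

Step 2: 2-coloring succeeded. No conflicts found.
  Set A (color 0): {1, 3, 4}
  Set B (color 1): {2, 5, 6}

The graph is bipartite with partition {1, 3, 4}, {2, 5, 6}.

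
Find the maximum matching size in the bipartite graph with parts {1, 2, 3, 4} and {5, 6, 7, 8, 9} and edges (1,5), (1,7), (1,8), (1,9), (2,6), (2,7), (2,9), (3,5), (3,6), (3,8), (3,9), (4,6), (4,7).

Step 1: List the neighbors of each left vertex:
  1: 5, 7, 8, 9
  2: 6, 7, 9
  3: 5, 6, 8, 9
  4: 6, 7

Step 2: Greedily match left vertices, then look for augmenting paths:
  Match 1 -- 5
  Match 2 -- 6
  Match 3 -- 8
  Match 4 -- 7
  No augmenting path remains.

Step 3: Verify this is maximum:
  Matching size 4 = min(|L|, |R|) = min(4, 5), which is an upper bound, so this matching is maximum.

Maximum matching: {(1,5), (2,6), (3,8), (4,7)}
Size: 4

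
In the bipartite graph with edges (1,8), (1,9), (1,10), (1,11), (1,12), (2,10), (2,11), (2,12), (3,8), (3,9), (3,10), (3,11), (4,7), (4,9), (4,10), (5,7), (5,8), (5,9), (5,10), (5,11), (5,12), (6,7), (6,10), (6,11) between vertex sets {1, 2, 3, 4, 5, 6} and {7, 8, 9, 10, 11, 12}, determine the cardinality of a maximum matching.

Step 1: List the neighbors of each left vertex:
  1: 8, 9, 10, 11, 12
  2: 10, 11, 12
  3: 8, 9, 10, 11
  4: 7, 9, 10
  5: 7, 8, 9, 10, 11, 12
  6: 7, 10, 11

Step 2: Greedily match left vertices, then look for augmenting paths:
  Match 1 -- 8
  Match 2 -- 12
  Match 3 -- 9
  Match 4 -- 7
  Match 5 -- 11
  Match 6 -- 10
  No augmenting path remains.

Step 3: Verify this is maximum:
  Matching size 6 = min(|L|, |R|) = min(6, 6), which is an upper bound, so this matching is maximum.

Maximum matching: {(1,8), (2,12), (3,9), (4,7), (5,11), (6,10)}
Size: 6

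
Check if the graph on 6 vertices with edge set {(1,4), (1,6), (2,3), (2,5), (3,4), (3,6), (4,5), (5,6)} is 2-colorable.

Step 1: Attempt 2-coloring using BFS:
  Start at vertex 1, assign color 0
  Color vertex 4 with color 1 (neighbor of 1)
  Color vertex 6 with color 1 (neighbor of 1)
  Color vertex 3 with color 0 (neighbor of 4)
  Color vertex 5 with color 0 (neighbor of 4)
  Color vertex 2 with color 1 (neighbor of 3)

Step 2: 2-coloring succeeded. No conflicts found.
  Set A (color 0): {1, 3, 5}
  Set B (color 1): {2, 4, 6}

The graph is bipartite with partition {1, 3, 5}, {2, 4, 6}.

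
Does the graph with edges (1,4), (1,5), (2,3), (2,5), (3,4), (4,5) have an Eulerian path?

Step 1: Find the degree of each vertex:
  deg(1) = 2
  deg(2) = 2
  deg(3) = 2
  deg(4) = 3
  deg(5) = 3

Step 2: Count vertices with odd degree:
  Odd-degree vertices: 4, 5 (2 total)

Step 3: Apply Euler's theorem:
  - Eulerian circuit exists iff graph is connected and all vertices have even degree
  - Eulerian path exists iff graph is connected and has 0 or 2 odd-degree vertices

Graph is connected with exactly 2 odd-degree vertices (4, 5).
Eulerian path exists (starting and ending at the odd-degree vertices), but no Eulerian circuit.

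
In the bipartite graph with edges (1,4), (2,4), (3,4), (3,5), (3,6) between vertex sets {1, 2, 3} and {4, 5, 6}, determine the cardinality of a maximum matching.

Step 1: List the neighbors of each left vertex:
  1: 4
  2: 4
  3: 4, 5, 6

Step 2: Greedily match left vertices, then look for augmenting paths:
  Match 1 -- 4
  Match 3 -- 5
  No augmenting path remains.

Step 3: Verify this is maximum:
  Matching has size 2. The vertex set {3, 4} covers every edge and has size 2; any matching has at most one edge per cover vertex, so 2 is maximum (König's theorem).

Maximum matching: {(1,4), (3,5)}
Size: 2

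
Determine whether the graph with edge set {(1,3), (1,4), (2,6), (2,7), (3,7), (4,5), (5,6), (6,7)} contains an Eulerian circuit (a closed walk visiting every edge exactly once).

Step 1: Find the degree of each vertex:
  deg(1) = 2
  deg(2) = 2
  deg(3) = 2
  deg(4) = 2
  deg(5) = 2
  deg(6) = 3
  deg(7) = 3

Step 2: Count vertices with odd degree:
  Odd-degree vertices: 6, 7 (2 total)

Step 3: Apply Euler's theorem:
  - Eulerian circuit exists iff graph is connected and all vertices have even degree
  - Eulerian path exists iff graph is connected and has 0 or 2 odd-degree vertices

Graph is connected with exactly 2 odd-degree vertices (6, 7).
Eulerian path exists (starting and ending at the odd-degree vertices), but no Eulerian circuit.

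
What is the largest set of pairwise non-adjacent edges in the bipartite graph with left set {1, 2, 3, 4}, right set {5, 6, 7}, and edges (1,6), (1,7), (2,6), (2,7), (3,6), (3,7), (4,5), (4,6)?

Step 1: List the neighbors of each left vertex:
  1: 6, 7
  2: 6, 7
  3: 6, 7
  4: 5, 6

Step 2: Greedily match left vertices, then look for augmenting paths:
  Match 1 -- 6
  Match 2 -- 7
  Match 4 -- 5
  No augmenting path remains.

Step 3: Verify this is maximum:
  Matching size 3 = min(|L|, |R|) = min(4, 3), which is an upper bound, so this matching is maximum.

Maximum matching: {(1,6), (2,7), (4,5)}
Size: 3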